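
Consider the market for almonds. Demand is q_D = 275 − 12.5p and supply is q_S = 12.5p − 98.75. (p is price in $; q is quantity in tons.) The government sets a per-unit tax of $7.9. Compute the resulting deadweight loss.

$195.03

In inverse form: demand p = 22 − 0.08q, supply p = 7.9 + 0.08q.
Competitive equilibrium: 22 − 0.08q = 7.9 + 0.08q → q* = 88.125, p* = 14.95.
With the tax, the buyer price exceeds the seller price by 7.9: (22 − 0.08q) − (7.9 + 0.08q) = 7.9 → q' = 38.75.
Δq = 88.125 − 38.75 = 49.375; the wedge equals the tax, 7.9.
DWL = ½ × 49.375 × 7.9 = $195.03.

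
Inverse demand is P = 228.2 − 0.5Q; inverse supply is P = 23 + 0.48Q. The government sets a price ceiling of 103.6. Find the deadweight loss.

842.73

Competitive equilibrium: 228.2 − 0.5Q = 23 + 0.48Q → Q* = 209.3878, P* = 123.5061.
At the ceiling P = 103.6, quantity supplied = (103.6 − 23)/0.48 = 167.9167.
Willingness to pay at Q' = 167.9167: 228.2 − 0.5·167.9167 = 144.2417.
ΔQ = 209.3878 − 167.9167 = 41.4711; wedge = 144.2417 − 103.6 = 40.6417.
DWL = ½ × 41.4711 × 40.6417 = 842.73.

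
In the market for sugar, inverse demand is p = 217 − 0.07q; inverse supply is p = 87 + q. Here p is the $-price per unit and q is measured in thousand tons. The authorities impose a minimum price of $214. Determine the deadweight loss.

Competitive equilibrium: 217 − 0.07q = 87 + q → q* = 121.4953, p* = 208.4953.
At the floor p = 214, quantity demanded = (217 − 214)/0.07 = 42.8571.
Sellers' marginal cost at q' = 42.8571: 87 + 1·42.8571 = 129.8571.
Δq = 121.4953 − 42.8571 = 78.6382; wedge = 214 − 129.8571 = 84.1429.
Welfare loss = ½ × 78.6382 × 84.1429 = $3308.42 thousand.

$3308.42 thousand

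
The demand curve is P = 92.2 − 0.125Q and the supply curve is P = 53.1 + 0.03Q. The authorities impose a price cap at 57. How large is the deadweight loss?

Competitive equilibrium: 92.2 − 0.125Q = 53.1 + 0.03Q → Q* = 252.2581, P* = 60.6677.
At the ceiling P = 57, quantity supplied = (57 − 53.1)/0.03 = 130.
Willingness to pay at Q' = 130: 92.2 − 0.125·130 = 75.95.
ΔQ = 252.2581 − 130 = 122.2581; wedge = 75.95 − 57 = 18.95.
Welfare loss = ½ × 122.2581 × 18.95 = 1158.40.

1158.40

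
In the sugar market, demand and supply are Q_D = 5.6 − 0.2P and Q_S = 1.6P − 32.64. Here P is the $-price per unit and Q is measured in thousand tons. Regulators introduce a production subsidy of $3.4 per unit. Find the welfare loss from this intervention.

$1.03 thousand

In inverse form: demand P = 28 − 5Q, supply P = 20.4 + 0.625Q.
Competitive equilibrium: 28 − 5Q = 20.4 + 0.625Q → Q* = 1.3511, P* = 21.2444.
The subsidy lowers effective supply by 3.4: P = 17 + 0.625Q.
New quantity: 28 − 5Q = 17 + 0.625Q → Q' = 1.9556.
Overproduction ΔQ = 1.9556 − 1.3511 = 0.6045; wedge = subsidy = 3.4.
The triangle = ½ × 0.6045 × 3.4 = $1.03 thousand.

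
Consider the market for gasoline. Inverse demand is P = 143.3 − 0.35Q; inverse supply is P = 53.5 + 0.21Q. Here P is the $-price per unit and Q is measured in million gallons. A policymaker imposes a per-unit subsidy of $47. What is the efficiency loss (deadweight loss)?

Competitive equilibrium: 143.3 − 0.35Q = 53.5 + 0.21Q → Q* = 160.3571, P* = 87.175.
The subsidy lowers effective supply by 47: P = 6.5 + 0.21Q.
New quantity: 143.3 − 0.35Q = 6.5 + 0.21Q → Q' = 244.2857.
Overproduction ΔQ = 244.2857 − 160.3571 = 83.9286; wedge = subsidy = 47.
Welfare loss = ½ × 83.9286 × 47 = $1972.32 million.

$1972.32 million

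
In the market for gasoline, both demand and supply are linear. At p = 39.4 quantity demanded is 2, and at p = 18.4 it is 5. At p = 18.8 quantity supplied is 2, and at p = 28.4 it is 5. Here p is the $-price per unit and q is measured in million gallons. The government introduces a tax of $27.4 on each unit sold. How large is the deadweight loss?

Demand slope = (18.4 − 39.4)/(5 − 2) = −7, so p = 53.4 − 7q.
Supply slope = (28.4 − 18.8)/(5 − 2) = 3.2, so p = 12.4 + 3.2q.
Competitive equilibrium: 53.4 − 7q = 12.4 + 3.2q → q* = 4.0196, p* = 25.2627.
With the tax, the buyer price exceeds the seller price by 27.4: (53.4 − 7q) − (12.4 + 3.2q) = 27.4 → q' = 1.3333.
Δq = 4.0196 − 1.3333 = 2.6863; the wedge equals the tax, 27.4.
Deadweight loss = ½ × 2.6863 × 27.4 = $36.80 million.

$36.80 million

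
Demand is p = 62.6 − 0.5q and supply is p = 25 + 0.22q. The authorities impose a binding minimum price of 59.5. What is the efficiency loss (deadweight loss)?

Competitive equilibrium: 62.6 − 0.5q = 25 + 0.22q → q* = 52.2222, p* = 36.4889.
At the floor p = 59.5, quantity demanded = (62.6 − 59.5)/0.5 = 6.2.
Sellers' marginal cost at q' = 6.2: 25 + 0.22·6.2 = 26.364.
Δq = 52.2222 − 6.2 = 46.0222; wedge = 59.5 − 26.364 = 33.136.
Deadweight loss = ½ × 46.0222 × 33.136 = 762.50.

762.50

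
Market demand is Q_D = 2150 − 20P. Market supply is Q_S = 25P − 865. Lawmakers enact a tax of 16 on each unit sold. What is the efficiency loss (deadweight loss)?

In inverse form: demand P = 107.5 − 0.05Q, supply P = 34.6 + 0.04Q.
Competitive equilibrium: 107.5 − 0.05Q = 34.6 + 0.04Q → Q* = 810, P* = 67.
With the tax, the buyer price exceeds the seller price by 16: (107.5 − 0.05Q) − (34.6 + 0.04Q) = 16 → Q' = 632.2222.
ΔQ = 810 − 632.2222 = 177.7778; the wedge equals the tax, 16.
Welfare loss = ½ × 177.7778 × 16 = 1422.22.

1422.22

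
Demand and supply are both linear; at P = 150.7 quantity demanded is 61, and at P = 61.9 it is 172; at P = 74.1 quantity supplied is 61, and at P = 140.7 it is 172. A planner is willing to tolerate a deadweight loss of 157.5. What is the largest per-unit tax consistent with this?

21

Demand slope = (61.9 − 150.7)/(172 − 61) = −0.8, so P = 199.5 − 0.8Q.
Supply slope = (140.7 − 74.1)/(172 − 61) = 0.6, so P = 37.5 + 0.6Q.
Competitive equilibrium: 199.5 − 0.8Q = 37.5 + 0.6Q → Q* = 115.7143, P* = 106.9286.
A tax t gives ΔQ = t/1.4 and wedge t, so DWL = t²/2.8.
t²/2.8 = 157.5 → t² = 441 → t = 21.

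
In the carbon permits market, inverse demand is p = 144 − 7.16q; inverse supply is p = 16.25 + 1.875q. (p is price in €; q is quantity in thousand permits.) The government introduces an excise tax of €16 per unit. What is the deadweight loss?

Competitive equilibrium: 144 − 7.16q = 16.25 + 1.875q → q* = 14.1395, p* = 42.7615.
With the tax, the buyer price exceeds the seller price by 16: (144 − 7.16q) − (16.25 + 1.875q) = 16 → q' = 12.3686.
Δq = 14.1395 − 12.3686 = 1.7709; the wedge equals the tax, 16.
Deadweight loss = ½ × 1.7709 × 16 = €14.17 thousand.

€14.17 thousand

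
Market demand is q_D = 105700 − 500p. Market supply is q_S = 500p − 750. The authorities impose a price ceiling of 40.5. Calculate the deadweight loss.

2174701.25

In inverse form: demand p = 211.4 − 0.002q, supply p = 1.5 + 0.002q.
Competitive equilibrium: 211.4 − 0.002q = 1.5 + 0.002q → q* = 52475, p* = 106.45.
At the ceiling p = 40.5, quantity supplied = (40.5 − 1.5)/0.002 = 19500.
Willingness to pay at q' = 19500: 211.4 − 0.002·19500 = 172.4.
Δq = 52475 − 19500 = 32975; wedge = 172.4 − 40.5 = 131.9.
The triangle = ½ × 32975 × 131.9 = 2174701.25.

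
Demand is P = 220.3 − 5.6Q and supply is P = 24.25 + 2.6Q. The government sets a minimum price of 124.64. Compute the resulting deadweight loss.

191.06

Competitive equilibrium: 220.3 − 5.6Q = 24.25 + 2.6Q → Q* = 23.9085, P* = 86.4122.
At the floor P = 124.64, quantity demanded = (220.3 − 124.64)/5.6 = 17.0821.
Sellers' marginal cost at Q' = 17.0821: 24.25 + 2.6·17.0821 = 68.6635.
ΔQ = 23.9085 − 17.0821 = 6.8264; wedge = 124.64 − 68.6635 = 55.9765.
Welfare loss = ½ × 6.8264 × 55.9765 = 191.06.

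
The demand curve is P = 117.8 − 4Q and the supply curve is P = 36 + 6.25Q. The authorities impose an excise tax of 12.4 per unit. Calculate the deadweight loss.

7.50

Competitive equilibrium: 117.8 − 4Q = 36 + 6.25Q → Q* = 7.9805, P* = 85.878.
With the tax, the buyer price exceeds the seller price by 12.4: (117.8 − 4Q) − (36 + 6.25Q) = 12.4 → Q' = 6.7707.
ΔQ = 7.9805 − 6.7707 = 1.2098; the wedge equals the tax, 12.4.
The triangle = ½ × 1.2098 × 12.4 = 7.50.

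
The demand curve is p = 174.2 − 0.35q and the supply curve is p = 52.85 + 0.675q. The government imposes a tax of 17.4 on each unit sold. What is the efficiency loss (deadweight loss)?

147.69

Competitive equilibrium: 174.2 − 0.35q = 52.85 + 0.675q → q* = 118.3902, p* = 132.7634.
With the tax, the buyer price exceeds the seller price by 17.4: (174.2 − 0.35q) − (52.85 + 0.675q) = 17.4 → q' = 101.4146.
Δq = 118.3902 − 101.4146 = 16.9756; the wedge equals the tax, 17.4.
DWL = ½ × 16.9756 × 17.4 = 147.69.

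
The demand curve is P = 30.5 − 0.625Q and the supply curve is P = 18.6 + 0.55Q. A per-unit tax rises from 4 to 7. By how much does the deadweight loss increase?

14.04

Competitive equilibrium: 30.5 − 0.625Q = 18.6 + 0.55Q → Q* = 10.1277, P* = 24.1702.
For a per-unit tax t: ΔQ = t/1.175, so DWL = ½·t·(t/1.175) = t²/2.35.
At t = 4: DWL = 6.809. At t = 7: DWL = 20.851.
Increase = 20.851 − 6.809 = 14.04.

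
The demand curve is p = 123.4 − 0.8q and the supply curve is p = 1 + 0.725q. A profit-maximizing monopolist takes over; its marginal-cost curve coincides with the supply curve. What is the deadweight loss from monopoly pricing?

Competitive equilibrium: 123.4 − 0.8q = 1 + 0.725q → q* = 80.2623, p* = 59.1902.
Marginal revenue: MR = 123.4 − 1.6q. Set MR = MC: 123.4 − 1.6q = 1 + 0.725q → q_m = 52.6452.
Price p_m = 123.4 − 0.8·52.6452 = 81.2838; MC(q_m) = 1 + 0.725·52.6452 = 39.1678.
Competitive q* = 80.2623, so Δq = 27.6171; wedge = 81.2838 − 39.1678 = 42.116.
Deadweight loss = ½ × 27.6171 × 42.116 = 581.56.

581.56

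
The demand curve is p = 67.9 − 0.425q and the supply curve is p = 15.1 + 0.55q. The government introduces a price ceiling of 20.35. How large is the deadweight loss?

Competitive equilibrium: 67.9 − 0.425q = 15.1 + 0.55q → q* = 54.1538, p* = 44.8846.
At the ceiling p = 20.35, quantity supplied = (20.35 − 15.1)/0.55 = 9.5455.
Willingness to pay at q' = 9.5455: 67.9 − 0.425·9.5455 = 63.8432.
Δq = 54.1538 − 9.5455 = 44.6083; wedge = 63.8432 − 20.35 = 43.4932.
DWL = ½ × 44.6083 × 43.4932 = 970.08.

970.08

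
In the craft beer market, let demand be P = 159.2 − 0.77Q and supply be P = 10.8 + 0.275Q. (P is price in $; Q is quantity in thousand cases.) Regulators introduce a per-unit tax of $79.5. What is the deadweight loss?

$3024.04 thousand

Competitive equilibrium: 159.2 − 0.77Q = 10.8 + 0.275Q → Q* = 142.0096, P* = 49.8526.
With the tax, the buyer price exceeds the seller price by 79.5: (159.2 − 0.77Q) − (10.8 + 0.275Q) = 79.5 → Q' = 65.933.
ΔQ = 142.0096 − 65.933 = 76.0766; the wedge equals the tax, 79.5.
Welfare loss = ½ × 76.0766 × 79.5 = $3024.04 thousand.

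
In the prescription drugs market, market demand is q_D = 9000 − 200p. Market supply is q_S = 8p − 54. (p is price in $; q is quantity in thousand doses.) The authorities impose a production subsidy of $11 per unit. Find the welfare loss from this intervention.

In inverse form: demand p = 45 − 0.005q, supply p = 6.75 + 0.125q.
Competitive equilibrium: 45 − 0.005q = 6.75 + 0.125q → q* = 294.2308, p* = 43.5288.
The subsidy lowers effective supply by 11: p = 0.125q − 4.25.
New quantity: 45 − 0.005q = 0.125q − 4.25 → q' = 378.8462.
Overproduction Δq = 378.8462 − 294.2308 = 84.6154; wedge = subsidy = 11.
Welfare loss = ½ × 84.6154 × 11 = $465.38 thousand.

$465.38 thousand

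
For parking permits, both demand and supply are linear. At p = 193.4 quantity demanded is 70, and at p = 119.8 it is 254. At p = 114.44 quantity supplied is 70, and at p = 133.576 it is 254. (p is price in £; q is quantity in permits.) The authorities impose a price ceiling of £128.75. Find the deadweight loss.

£91.65

Demand slope = (119.8 − 193.4)/(254 − 70) = −0.4, so p = 221.4 − 0.4q.
Supply slope = (133.576 − 114.44)/(254 − 70) = 0.104, so p = 107.16 + 0.104q.
Competitive equilibrium: 221.4 − 0.4q = 107.16 + 0.104q → q* = 226.6667, p* = 130.7333.
At the ceiling p = 128.75, quantity supplied = (128.75 − 107.16)/0.104 = 207.5962.
Willingness to pay at q' = 207.5962: 221.4 − 0.4·207.5962 = 138.3615.
Δq = 226.6667 − 207.5962 = 19.0705; wedge = 138.3615 − 128.75 = 9.6115.
The triangle = ½ × 19.0705 × 9.6115 = £91.65.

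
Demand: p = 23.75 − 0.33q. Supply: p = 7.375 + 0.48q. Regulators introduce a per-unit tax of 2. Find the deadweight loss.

2.47

Competitive equilibrium: 23.75 − 0.33q = 7.375 + 0.48q → q* = 20.216, p* = 17.0787.
With the tax, the buyer price exceeds the seller price by 2: (23.75 − 0.33q) − (7.375 + 0.48q) = 2 → q' = 17.7469.
Δq = 20.216 − 17.7469 = 2.4691; the wedge equals the tax, 2.
Deadweight loss = ½ × 2.4691 × 2 = 2.47.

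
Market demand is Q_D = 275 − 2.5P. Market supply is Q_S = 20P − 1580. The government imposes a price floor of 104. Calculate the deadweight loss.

In inverse form: demand P = 110 − 0.4Q, supply P = 79 + 0.05Q.
Competitive equilibrium: 110 − 0.4Q = 79 + 0.05Q → Q* = 68.8889, P* = 82.4444.
At the floor P = 104, quantity demanded = (110 − 104)/0.4 = 15.
Sellers' marginal cost at Q' = 15: 79 + 0.05·15 = 79.75.
ΔQ = 68.8889 − 15 = 53.8889; wedge = 104 − 79.75 = 24.25.
Welfare loss = ½ × 53.8889 × 24.25 = 653.40.

653.40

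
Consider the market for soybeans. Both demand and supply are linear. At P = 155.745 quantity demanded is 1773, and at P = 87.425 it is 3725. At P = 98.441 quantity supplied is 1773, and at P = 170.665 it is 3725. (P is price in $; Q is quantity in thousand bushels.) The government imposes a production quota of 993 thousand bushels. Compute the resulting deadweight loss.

$89403.33 thousand

Demand slope = (87.425 − 155.745)/(3725 − 1773) = −0.035, so P = 217.8 − 0.035Q.
Supply slope = (170.665 − 98.441)/(3725 − 1773) = 0.037, so P = 32.84 + 0.037Q.
Competitive equilibrium: 217.8 − 0.035Q = 32.84 + 0.037Q → Q* = 2568.8889, P* = 127.8889.
At Q = 993: demand price = 217.8 − 0.035·993 = 183.045; supply price = 32.84 + 0.037·993 = 69.581.
ΔQ = 2568.8889 − 993 = 1575.8889; wedge = 183.045 − 69.581 = 113.464.
The triangle = ½ × 1575.8889 × 113.464 = $89403.33 thousand.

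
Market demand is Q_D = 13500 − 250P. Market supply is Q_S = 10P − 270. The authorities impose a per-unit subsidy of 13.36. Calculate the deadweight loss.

858.12

In inverse form: demand P = 54 − 0.004Q, supply P = 27 + 0.1Q.
Competitive equilibrium: 54 − 0.004Q = 27 + 0.1Q → Q* = 259.6154, P* = 52.9615.
The subsidy lowers effective supply by 13.36: P = 13.64 + 0.1Q.
New quantity: 54 − 0.004Q = 13.64 + 0.1Q → Q' = 388.0769.
Overproduction ΔQ = 388.0769 − 259.6154 = 128.4615; wedge = subsidy = 13.36.
Welfare loss = ½ × 128.4615 × 13.36 = 858.12.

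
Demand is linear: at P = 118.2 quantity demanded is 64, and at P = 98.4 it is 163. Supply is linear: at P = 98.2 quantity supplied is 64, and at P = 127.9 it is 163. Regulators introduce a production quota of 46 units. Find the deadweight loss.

Demand slope = (98.4 − 118.2)/(163 − 64) = −0.2, so P = 131 − 0.2Q.
Supply slope = (127.9 − 98.2)/(163 − 64) = 0.3, so P = 79 + 0.3Q.
Competitive equilibrium: 131 − 0.2Q = 79 + 0.3Q → Q* = 104, P* = 110.2.
At Q = 46: demand price = 131 − 0.2·46 = 121.8; supply price = 79 + 0.3·46 = 92.8.
ΔQ = 104 − 46 = 58; wedge = 121.8 − 92.8 = 29.
Welfare loss = ½ × 58 × 29 = 841.

841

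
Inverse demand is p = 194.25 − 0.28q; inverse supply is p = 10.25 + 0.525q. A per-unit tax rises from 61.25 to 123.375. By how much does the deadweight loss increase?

Competitive equilibrium: 194.25 − 0.28q = 10.25 + 0.525q → q* = 228.5714, p* = 130.25.
For a per-unit tax t: Δq = t/0.805, so DWL = ½·t·(t/0.805) = t²/1.61.
At t = 61.25: DWL = 2330.163. At t = 123.375: DWL = 9454.28.
Increase = 9454.28 − 2330.163 = 7124.12.

7124.12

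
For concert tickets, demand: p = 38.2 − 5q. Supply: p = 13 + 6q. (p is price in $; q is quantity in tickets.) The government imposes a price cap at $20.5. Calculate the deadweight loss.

Competitive equilibrium: 38.2 − 5q = 13 + 6q → q* = 2.2909, p* = 26.7455.
At the ceiling p = 20.5, quantity supplied = (20.5 − 13)/6 = 1.25.
Willingness to pay at q' = 1.25: 38.2 − 5·1.25 = 31.95.
Δq = 2.2909 − 1.25 = 1.0409; wedge = 31.95 − 20.5 = 11.45.
DWL = ½ × 1.0409 × 11.45 = $5.96.

$5.96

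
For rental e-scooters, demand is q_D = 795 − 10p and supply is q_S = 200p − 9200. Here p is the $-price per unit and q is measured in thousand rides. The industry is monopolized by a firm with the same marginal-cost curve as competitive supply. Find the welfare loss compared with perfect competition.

In inverse form: demand p = 79.5 − 0.1q, supply p = 46 + 0.005q.
Competitive equilibrium: 79.5 − 0.1q = 46 + 0.005q → q* = 319.04762, p* = 47.59524.
Marginal revenue: MR = 79.5 − 0.2q. Set MR = MC: 79.5 − 0.2q = 46 + 0.005q → q_m = 163.41463.
Price p_m = 79.5 − 0.1·163.41463 = 63.15854; MC(q_m) = 46 + 0.005·163.41463 = 46.81707.
Competitive q* = 319.04762, so Δq = 155.63299; wedge = 63.15854 − 46.81707 = 16.34147.
Deadweight loss = ½ × 155.63299 × 16.34147 = $1271.64 thousand.

$1271.64 thousand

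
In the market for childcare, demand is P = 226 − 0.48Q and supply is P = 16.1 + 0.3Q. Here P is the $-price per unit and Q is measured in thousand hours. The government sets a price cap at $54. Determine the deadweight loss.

Competitive equilibrium: 226 − 0.48Q = 16.1 + 0.3Q → Q* = 269.1026, P* = 96.8308.
At the ceiling P = 54, quantity supplied = (54 − 16.1)/0.3 = 126.3333.
Willingness to pay at Q' = 126.3333: 226 − 0.48·126.3333 = 165.36.
ΔQ = 269.1026 − 126.3333 = 142.7693; wedge = 165.36 − 54 = 111.36.
Welfare loss = ½ × 142.7693 × 111.36 = $7949.39 thousand.

$7949.39 thousand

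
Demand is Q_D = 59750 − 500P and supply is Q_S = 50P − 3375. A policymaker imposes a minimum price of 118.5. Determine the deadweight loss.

In inverse form: demand P = 119.5 − 0.002Q, supply P = 67.5 + 0.02Q.
Competitive equilibrium: 119.5 − 0.002Q = 67.5 + 0.02Q → Q* = 2363.6364, P* = 114.7727.
At the floor P = 118.5, quantity demanded = (119.5 − 118.5)/0.002 = 500.
Sellers' marginal cost at Q' = 500: 67.5 + 0.02·500 = 77.5.
ΔQ = 2363.6364 − 500 = 1863.6364; wedge = 118.5 − 77.5 = 41.
The triangle = ½ × 1863.6364 × 41 = 38204.55.

38204.55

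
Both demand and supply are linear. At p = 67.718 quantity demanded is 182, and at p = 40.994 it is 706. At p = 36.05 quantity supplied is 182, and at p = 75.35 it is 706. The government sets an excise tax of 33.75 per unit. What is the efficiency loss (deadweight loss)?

Demand slope = (40.994 − 67.718)/(706 − 182) = −0.051, so p = 77 − 0.051q.
Supply slope = (75.35 − 36.05)/(706 − 182) = 0.075, so p = 22.4 + 0.075q.
Competitive equilibrium: 77 − 0.051q = 22.4 + 0.075q → q* = 433.3333, p* = 54.9.
With the tax, the buyer price exceeds the seller price by 33.75: (77 − 0.051q) − (22.4 + 0.075q) = 33.75 → q' = 165.4762.
Δq = 433.3333 − 165.4762 = 267.8571; the wedge equals the tax, 33.75.
The triangle = ½ × 267.8571 × 33.75 = 4520.09.

4520.09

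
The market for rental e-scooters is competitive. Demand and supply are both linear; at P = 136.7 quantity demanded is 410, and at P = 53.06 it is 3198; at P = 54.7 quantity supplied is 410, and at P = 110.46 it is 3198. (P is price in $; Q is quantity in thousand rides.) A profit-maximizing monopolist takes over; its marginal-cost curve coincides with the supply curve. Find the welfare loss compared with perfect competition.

Demand slope = (53.06 − 136.7)/(3198 − 410) = −0.03, so P = 149 − 0.03Q.
Supply slope = (110.46 − 54.7)/(3198 − 410) = 0.02, so P = 46.5 + 0.02Q.
Competitive equilibrium: 149 − 0.03Q = 46.5 + 0.02Q → Q* = 2050, P* = 87.5.
Marginal revenue: MR = 149 − 0.06Q. Set MR = MC: 149 − 0.06Q = 46.5 + 0.02Q → Q_m = 1281.25.
Price P_m = 149 − 0.03·1281.25 = 110.5625; MC(Q_m) = 46.5 + 0.02·1281.25 = 72.125.
Competitive Q* = 2050, so ΔQ = 768.75; wedge = 110.5625 − 72.125 = 38.4375.
The triangle = ½ × 768.75 × 38.4375 = $14774.41 thousand.

$14774.41 thousand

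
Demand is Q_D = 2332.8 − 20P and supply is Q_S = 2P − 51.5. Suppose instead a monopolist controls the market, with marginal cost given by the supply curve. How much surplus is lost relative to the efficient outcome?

52.15

In inverse form: demand P = 116.64 − 0.05Q, supply P = 25.75 + 0.5Q.
Competitive equilibrium: 116.64 − 0.05Q = 25.75 + 0.5Q → Q* = 165.2545, P* = 108.3773.
Marginal revenue: MR = 116.64 − 0.1Q. Set MR = MC: 116.64 − 0.1Q = 25.75 + 0.5Q → Q_m = 151.4833.
Price P_m = 116.64 − 0.05·151.4833 = 109.0658; MC(Q_m) = 25.75 + 0.5·151.4833 = 101.4917.
Competitive Q* = 165.2545, so ΔQ = 13.7712; wedge = 109.0658 − 101.4917 = 7.5741.
Welfare loss = ½ × 13.7712 × 7.5741 = 52.15.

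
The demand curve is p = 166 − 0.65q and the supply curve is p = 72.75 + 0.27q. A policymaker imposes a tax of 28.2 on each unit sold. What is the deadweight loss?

Competitive equilibrium: 166 − 0.65q = 72.75 + 0.27q → q* = 101.3587, p* = 100.1168.
With the tax, the buyer price exceeds the seller price by 28.2: (166 − 0.65q) − (72.75 + 0.27q) = 28.2 → q' = 70.7065.
Δq = 101.3587 − 70.7065 = 30.6522; the wedge equals the tax, 28.2.
Deadweight loss = ½ × 30.6522 × 28.2 = 432.20.

432.20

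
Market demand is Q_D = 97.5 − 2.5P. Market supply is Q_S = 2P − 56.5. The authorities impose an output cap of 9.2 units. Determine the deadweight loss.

In inverse form: demand P = 39 − 0.4Q, supply P = 28.25 + 0.5Q.
Competitive equilibrium: 39 − 0.4Q = 28.25 + 0.5Q → Q* = 11.9444, P* = 34.2222.
At Q = 9.2: demand price = 39 − 0.4·9.2 = 35.32; supply price = 28.25 + 0.5·9.2 = 32.85.
ΔQ = 11.9444 − 9.2 = 2.7444; wedge = 35.32 − 32.85 = 2.47.
The triangle = ½ × 2.7444 × 2.47 = 3.39.

3.39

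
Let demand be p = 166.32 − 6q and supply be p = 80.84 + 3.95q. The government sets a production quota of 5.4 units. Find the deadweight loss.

Competitive equilibrium: 166.32 − 6q = 80.84 + 3.95q → q* = 8.591, p* = 114.7743.
At q = 5.4: demand price = 166.32 − 6·5.4 = 133.92; supply price = 80.84 + 3.95·5.4 = 102.17.
Δq = 8.591 − 5.4 = 3.191; wedge = 133.92 − 102.17 = 31.75.
The triangle = ½ × 3.191 × 31.75 = 50.66.

50.66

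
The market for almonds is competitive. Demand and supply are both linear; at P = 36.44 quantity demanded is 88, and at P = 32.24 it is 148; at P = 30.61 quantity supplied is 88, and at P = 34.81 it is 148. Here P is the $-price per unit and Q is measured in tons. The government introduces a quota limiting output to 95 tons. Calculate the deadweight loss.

Demand slope = (32.24 − 36.44)/(148 − 88) = −0.07, so P = 42.6 − 0.07Q.
Supply slope = (34.81 − 30.61)/(148 − 88) = 0.07, so P = 24.45 + 0.07Q.
Competitive equilibrium: 42.6 − 0.07Q = 24.45 + 0.07Q → Q* = 129.6429, P* = 33.525.
At Q = 95: demand price = 42.6 − 0.07·95 = 35.95; supply price = 24.45 + 0.07·95 = 31.1.
ΔQ = 129.6429 − 95 = 34.6429; wedge = 35.95 − 31.1 = 4.85.
DWL = ½ × 34.6429 × 4.85 = $84.01.

$84.01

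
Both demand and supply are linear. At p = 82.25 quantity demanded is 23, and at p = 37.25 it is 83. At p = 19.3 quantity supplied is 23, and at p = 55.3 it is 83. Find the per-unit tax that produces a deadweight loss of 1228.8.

Demand slope = (37.25 − 82.25)/(83 − 23) = −0.75, so p = 99.5 − 0.75q.
Supply slope = (55.3 − 19.3)/(83 − 23) = 0.6, so p = 5.5 + 0.6q.
Competitive equilibrium: 99.5 − 0.75q = 5.5 + 0.6q → q* = 69.6296, p* = 47.2778.
A tax t gives Δq = t/1.35 and wedge t, so DWL = t²/2.7.
t²/2.7 = 1228.8 → t² = 3317.76 → t = 57.6.

57.6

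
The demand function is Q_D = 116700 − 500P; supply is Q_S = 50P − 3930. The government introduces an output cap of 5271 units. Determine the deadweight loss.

34281.60

In inverse form: demand P = 233.4 − 0.002Q, supply P = 78.6 + 0.02Q.
Competitive equilibrium: 233.4 − 0.002Q = 78.6 + 0.02Q → Q* = 7036.3636, P* = 219.3273.
At Q = 5271: demand price = 233.4 − 0.002·5271 = 222.858; supply price = 78.6 + 0.02·5271 = 184.02.
ΔQ = 7036.3636 − 5271 = 1765.3636; wedge = 222.858 − 184.02 = 38.838.
Deadweight loss = ½ × 1765.3636 × 38.838 = 34281.60.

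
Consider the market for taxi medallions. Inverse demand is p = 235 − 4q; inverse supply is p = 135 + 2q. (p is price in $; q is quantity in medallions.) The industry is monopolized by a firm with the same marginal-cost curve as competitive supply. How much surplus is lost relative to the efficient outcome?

$133.33

Competitive equilibrium: 235 − 4q = 135 + 2q → q* = 16.6667, p* = 168.3333.
Marginal revenue: MR = 235 − 8q. Set MR = MC: 235 − 8q = 135 + 2q → q_m = 10.
Price p_m = 235 − 4·10 = 195; MC(q_m) = 135 + 2·10 = 155.
Competitive q* = 16.6667, so Δq = 6.6667; wedge = 195 − 155 = 40.
The triangle = ½ × 6.6667 × 40 = $133.33.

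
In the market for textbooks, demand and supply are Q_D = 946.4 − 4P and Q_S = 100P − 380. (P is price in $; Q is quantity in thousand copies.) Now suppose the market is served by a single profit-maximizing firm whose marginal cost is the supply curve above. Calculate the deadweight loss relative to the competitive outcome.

$25043.92 thousand

In inverse form: demand P = 236.6 − 0.25Q, supply P = 3.8 + 0.01Q.
Competitive equilibrium: 236.6 − 0.25Q = 3.8 + 0.01Q → Q* = 895.38462, P* = 12.75385.
Marginal revenue: MR = 236.6 − 0.5Q. Set MR = MC: 236.6 − 0.5Q = 3.8 + 0.01Q → Q_m = 456.47059.
Price P_m = 236.6 − 0.25·456.47059 = 122.48235; MC(Q_m) = 3.8 + 0.01·456.47059 = 8.36471.
Competitive Q* = 895.38462, so ΔQ = 438.91403; wedge = 122.48235 − 8.36471 = 114.11764.
Welfare loss = ½ × 438.91403 × 114.11764 = $25043.92 thousand.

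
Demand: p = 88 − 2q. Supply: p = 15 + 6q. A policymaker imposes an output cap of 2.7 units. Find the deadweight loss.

165.12

Competitive equilibrium: 88 − 2q = 15 + 6q → q* = 9.125, p* = 69.75.
At q = 2.7: demand price = 88 − 2·2.7 = 82.6; supply price = 15 + 6·2.7 = 31.2.
Δq = 9.125 − 2.7 = 6.425; wedge = 82.6 − 31.2 = 51.4.
Deadweight loss = ½ × 6.425 × 51.4 = 165.12.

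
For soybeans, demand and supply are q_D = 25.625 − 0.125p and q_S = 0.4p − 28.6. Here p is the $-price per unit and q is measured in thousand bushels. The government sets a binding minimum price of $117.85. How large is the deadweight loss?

In inverse form: demand p = 205 − 8q, supply p = 71.5 + 2.5q.
Competitive equilibrium: 205 − 8q = 71.5 + 2.5q → q* = 12.7143, p* = 103.2857.
At the floor p = 117.85, quantity demanded = (205 − 117.85)/8 = 10.8938.
Sellers' marginal cost at q' = 10.8938: 71.5 + 2.5·10.8938 = 98.7345.
Δq = 12.7143 − 10.8938 = 1.8205; wedge = 117.85 − 98.7345 = 19.1155.
Welfare loss = ½ × 1.8205 × 19.1155 = $17.40 thousand.

$17.40 thousand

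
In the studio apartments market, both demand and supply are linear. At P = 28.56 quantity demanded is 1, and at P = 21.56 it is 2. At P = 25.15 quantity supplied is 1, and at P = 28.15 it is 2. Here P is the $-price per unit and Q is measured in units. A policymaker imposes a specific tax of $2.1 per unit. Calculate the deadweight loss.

$0.22

Demand slope = (21.56 − 28.56)/(2 − 1) = −7, so P = 35.56 − 7Q.
Supply slope = (28.15 − 25.15)/(2 − 1) = 3, so P = 22.15 + 3Q.
Competitive equilibrium: 35.56 − 7Q = 22.15 + 3Q → Q* = 1.341, P* = 26.173.
With the tax, the buyer price exceeds the seller price by 2.1: (35.56 − 7Q) − (22.15 + 3Q) = 2.1 → Q' = 1.131.
ΔQ = 1.341 − 1.131 = 0.21; the wedge equals the tax, 2.1.
The triangle = ½ × 0.21 × 2.1 = $0.22.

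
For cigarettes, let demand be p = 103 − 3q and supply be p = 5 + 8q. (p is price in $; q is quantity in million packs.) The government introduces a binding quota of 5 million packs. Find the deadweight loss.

$84.05 million

Competitive equilibrium: 103 − 3q = 5 + 8q → q* = 8.9091, p* = 76.2727.
At q = 5: demand price = 103 − 3·5 = 88; supply price = 5 + 8·5 = 45.
Δq = 8.9091 − 5 = 3.9091; wedge = 88 − 45 = 43.
DWL = ½ × 3.9091 × 43 = $84.05 million.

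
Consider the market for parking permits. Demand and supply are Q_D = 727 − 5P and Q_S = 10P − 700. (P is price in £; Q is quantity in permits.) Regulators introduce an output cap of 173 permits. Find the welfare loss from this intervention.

In inverse form: demand P = 145.4 − 0.2Q, supply P = 70 + 0.1Q.
Competitive equilibrium: 145.4 − 0.2Q = 70 + 0.1Q → Q* = 251.3333, P* = 95.1333.
At Q = 173: demand price = 145.4 − 0.2·173 = 110.8; supply price = 70 + 0.1·173 = 87.3.
ΔQ = 251.3333 − 173 = 78.3333; wedge = 110.8 − 87.3 = 23.5.
Deadweight loss = ½ × 78.3333 × 23.5 = £920.42.

£920.42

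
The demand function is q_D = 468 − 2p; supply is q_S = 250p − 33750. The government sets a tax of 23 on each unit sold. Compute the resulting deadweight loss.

In inverse form: demand p = 234 − 0.5q, supply p = 135 + 0.004q.
Competitive equilibrium: 234 − 0.5q = 135 + 0.004q → q* = 196.4286, p* = 135.7857.
With the tax, the buyer price exceeds the seller price by 23: (234 − 0.5q) − (135 + 0.004q) = 23 → q' = 150.7937.
Δq = 196.4286 − 150.7937 = 45.6349; the wedge equals the tax, 23.
The triangle = ½ × 45.6349 × 23 = 524.80.

524.80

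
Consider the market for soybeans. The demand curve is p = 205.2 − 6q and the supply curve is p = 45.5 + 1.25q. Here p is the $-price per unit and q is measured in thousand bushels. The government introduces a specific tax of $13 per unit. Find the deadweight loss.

Competitive equilibrium: 205.2 − 6q = 45.5 + 1.25q → q* = 22.0276, p* = 73.0345.
With the tax, the buyer price exceeds the seller price by 13: (205.2 − 6q) − (45.5 + 1.25q) = 13 → q' = 20.2345.
Δq = 22.0276 − 20.2345 = 1.7931; the wedge equals the tax, 13.
Deadweight loss = ½ × 1.7931 × 13 = $11.66 thousand.

$11.66 thousand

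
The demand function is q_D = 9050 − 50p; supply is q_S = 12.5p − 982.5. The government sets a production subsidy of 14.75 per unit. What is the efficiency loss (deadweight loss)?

In inverse form: demand p = 181 − 0.02q, supply p = 78.6 + 0.08q.
Competitive equilibrium: 181 − 0.02q = 78.6 + 0.08q → q* = 1024, p* = 160.52.
The subsidy lowers effective supply by 14.75: p = 63.85 + 0.08q.
New quantity: 181 − 0.02q = 63.85 + 0.08q → q' = 1171.5.
Overproduction Δq = 1171.5 − 1024 = 147.5; wedge = subsidy = 14.75.
The triangle = ½ × 147.5 × 14.75 = 1087.81.

1087.81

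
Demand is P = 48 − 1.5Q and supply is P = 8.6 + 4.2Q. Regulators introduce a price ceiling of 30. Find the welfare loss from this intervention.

Competitive equilibrium: 48 − 1.5Q = 8.6 + 4.2Q → Q* = 6.9123, P* = 37.6316.
At the ceiling P = 30, quantity supplied = (30 − 8.6)/4.2 = 5.0952.
Willingness to pay at Q' = 5.0952: 48 − 1.5·5.0952 = 40.3572.
ΔQ = 6.9123 − 5.0952 = 1.8171; wedge = 40.3572 − 30 = 10.3572.
Deadweight loss = ½ × 1.8171 × 10.3572 = 9.41.

9.41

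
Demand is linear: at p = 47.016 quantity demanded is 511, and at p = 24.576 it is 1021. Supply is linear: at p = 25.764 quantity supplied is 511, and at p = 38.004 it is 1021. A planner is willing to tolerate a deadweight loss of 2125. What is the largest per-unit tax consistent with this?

Demand slope = (24.576 − 47.016)/(1021 − 511) = −0.044, so p = 69.5 − 0.044q.
Supply slope = (38.004 − 25.764)/(1021 − 511) = 0.024, so p = 13.5 + 0.024q.
Competitive equilibrium: 69.5 − 0.044q = 13.5 + 0.024q → q* = 823.5294, p* = 33.2647.
A tax t gives Δq = t/0.068 and wedge t, so DWL = t²/0.136.
t²/0.136 = 2125 → t² = 289 → t = 17.

17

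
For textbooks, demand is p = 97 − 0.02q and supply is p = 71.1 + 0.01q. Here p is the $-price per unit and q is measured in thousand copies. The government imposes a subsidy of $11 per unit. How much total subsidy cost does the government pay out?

Competitive equilibrium: 97 − 0.02q = 71.1 + 0.01q → q* = 863.3333, p* = 79.7333.
The subsidy lowers effective supply by 11: p = 60.1 + 0.01q.
New quantity: 97 − 0.02q = 60.1 + 0.01q → q' = 1230.
Total subsidy cost = 11 × 1230 = $13530 thousand.

$13530 thousand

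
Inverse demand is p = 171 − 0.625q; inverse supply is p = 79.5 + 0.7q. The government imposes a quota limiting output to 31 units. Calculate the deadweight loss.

Competitive equilibrium: 171 − 0.625q = 79.5 + 0.7q → q* = 69.0566, p* = 127.8396.
At q = 31: demand price = 171 − 0.625·31 = 151.625; supply price = 79.5 + 0.7·31 = 101.2.
Δq = 69.0566 − 31 = 38.0566; wedge = 151.625 − 101.2 = 50.425.
DWL = ½ × 38.0566 × 50.425 = 959.50.

959.50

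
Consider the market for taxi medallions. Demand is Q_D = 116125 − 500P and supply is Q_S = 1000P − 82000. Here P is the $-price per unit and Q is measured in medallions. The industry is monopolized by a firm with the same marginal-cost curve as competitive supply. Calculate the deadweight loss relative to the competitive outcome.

In inverse form: demand P = 232.25 − 0.002Q, supply P = 82 + 0.001Q.
Competitive equilibrium: 232.25 − 0.002Q = 82 + 0.001Q → Q* = 50083.3333, P* = 132.0833.
Marginal revenue: MR = 232.25 − 0.004Q. Set MR = MC: 232.25 − 0.004Q = 82 + 0.001Q → Q_m = 30050.
Price P_m = 232.25 − 0.002·30050 = 172.15; MC(Q_m) = 82 + 0.001·30050 = 112.05.
Competitive Q* = 50083.3333, so ΔQ = 20033.3333; wedge = 172.15 − 112.05 = 60.1.
The triangle = ½ × 20033.3333 × 60.1 = $602001.67.

$602001.67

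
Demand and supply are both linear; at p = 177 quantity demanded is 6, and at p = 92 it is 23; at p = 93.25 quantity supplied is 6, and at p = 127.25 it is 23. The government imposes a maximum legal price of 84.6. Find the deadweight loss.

928.69

Demand slope = (92 − 177)/(23 − 6) = −5, so p = 207 − 5q.
Supply slope = (127.25 − 93.25)/(23 − 6) = 2, so p = 81.25 + 2q.
Competitive equilibrium: 207 − 5q = 81.25 + 2q → q* = 17.9643, p* = 117.1786.
At the ceiling p = 84.6, quantity supplied = (84.6 − 81.25)/2 = 1.675.
Willingness to pay at q' = 1.675: 207 − 5·1.675 = 198.625.
Δq = 17.9643 − 1.675 = 16.2893; wedge = 198.625 − 84.6 = 114.025.
DWL = ½ × 16.2893 × 114.025 = 928.69.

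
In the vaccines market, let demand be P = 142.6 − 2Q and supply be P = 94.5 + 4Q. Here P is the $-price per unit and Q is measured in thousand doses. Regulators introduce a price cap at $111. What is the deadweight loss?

$45.44 thousand

Competitive equilibrium: 142.6 − 2Q = 94.5 + 4Q → Q* = 8.0167, P* = 126.5667.
At the ceiling P = 111, quantity supplied = (111 − 94.5)/4 = 4.125.
Willingness to pay at Q' = 4.125: 142.6 − 2·4.125 = 134.35.
ΔQ = 8.0167 − 4.125 = 3.8917; wedge = 134.35 − 111 = 23.35.
The triangle = ½ × 3.8917 × 23.35 = $45.44 thousand.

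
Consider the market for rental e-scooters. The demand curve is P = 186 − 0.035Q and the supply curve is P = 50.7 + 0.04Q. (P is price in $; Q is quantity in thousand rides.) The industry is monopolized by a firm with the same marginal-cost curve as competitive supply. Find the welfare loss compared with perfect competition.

Competitive equilibrium: 186 − 0.035Q = 50.7 + 0.04Q → Q* = 1804, P* = 122.86.
Marginal revenue: MR = 186 − 0.07Q. Set MR = MC: 186 − 0.07Q = 50.7 + 0.04Q → Q_m = 1230.
Price P_m = 186 − 0.035·1230 = 142.95; MC(Q_m) = 50.7 + 0.04·1230 = 99.9.
Competitive Q* = 1804, so ΔQ = 574; wedge = 142.95 − 99.9 = 43.05.
The triangle = ½ × 574 × 43.05 = $12355.35 thousand.

$12355.35 thousand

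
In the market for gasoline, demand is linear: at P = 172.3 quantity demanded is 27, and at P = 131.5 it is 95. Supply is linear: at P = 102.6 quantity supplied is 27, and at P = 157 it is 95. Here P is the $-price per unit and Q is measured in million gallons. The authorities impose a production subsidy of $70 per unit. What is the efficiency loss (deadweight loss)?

Demand slope = (131.5 − 172.3)/(95 − 27) = −0.6, so P = 188.5 − 0.6Q.
Supply slope = (157 − 102.6)/(95 − 27) = 0.8, so P = 81 + 0.8Q.
Competitive equilibrium: 188.5 − 0.6Q = 81 + 0.8Q → Q* = 76.7857, P* = 142.4286.
The subsidy lowers effective supply by 70: P = 11 + 0.8Q.
New quantity: 188.5 − 0.6Q = 11 + 0.8Q → Q' = 126.7857.
Overproduction ΔQ = 126.7857 − 76.7857 = 50; wedge = subsidy = 70.
Welfare loss = ½ × 50 × 70 = $1750 million.

$1750 million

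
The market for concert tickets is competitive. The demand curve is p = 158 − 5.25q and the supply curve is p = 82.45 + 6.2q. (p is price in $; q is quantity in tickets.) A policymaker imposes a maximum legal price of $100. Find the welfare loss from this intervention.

$81.27

Competitive equilibrium: 158 − 5.25q = 82.45 + 6.2q → q* = 6.5983, p* = 123.3592.
At the ceiling p = 100, quantity supplied = (100 − 82.45)/6.2 = 2.8306.
Willingness to pay at q' = 2.8306: 158 − 5.25·2.8306 = 143.1394.
Δq = 6.5983 − 2.8306 = 3.7677; wedge = 143.1394 − 100 = 43.1394.
The triangle = ½ × 3.7677 × 43.1394 = $81.27.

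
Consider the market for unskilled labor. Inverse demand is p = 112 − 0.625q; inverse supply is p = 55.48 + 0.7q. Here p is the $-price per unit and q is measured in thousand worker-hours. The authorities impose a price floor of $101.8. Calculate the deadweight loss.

Competitive equilibrium: 112 − 0.625q = 55.48 + 0.7q → q* = 42.6566, p* = 85.3396.
At the floor p = 101.8, quantity demanded = (112 − 101.8)/0.625 = 16.32.
Sellers' marginal cost at q' = 16.32: 55.48 + 0.7·16.32 = 66.904.
Δq = 42.6566 − 16.32 = 26.3366; wedge = 101.8 − 66.904 = 34.896.
Welfare loss = ½ × 26.3366 × 34.896 = $459.52 thousand.

$459.52 thousand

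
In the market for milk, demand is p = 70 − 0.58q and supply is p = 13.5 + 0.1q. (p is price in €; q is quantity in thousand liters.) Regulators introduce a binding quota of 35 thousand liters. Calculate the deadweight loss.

€786.24 thousand

Competitive equilibrium: 70 − 0.58q = 13.5 + 0.1q → q* = 83.0882, p* = 21.8088.
At q = 35: demand price = 70 − 0.58·35 = 49.7; supply price = 13.5 + 0.1·35 = 17.
Δq = 83.0882 − 35 = 48.0882; wedge = 49.7 − 17 = 32.7.
Deadweight loss = ½ × 48.0882 × 32.7 = €786.24 thousand.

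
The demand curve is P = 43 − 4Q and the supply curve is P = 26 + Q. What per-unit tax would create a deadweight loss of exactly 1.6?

4

Competitive equilibrium: 43 − 4Q = 26 + Q → Q* = 3.4, P* = 29.4.
A tax t gives ΔQ = t/5 and wedge t, so DWL = t²/10.
t²/10 = 1.6 → t² = 16 → t = 4.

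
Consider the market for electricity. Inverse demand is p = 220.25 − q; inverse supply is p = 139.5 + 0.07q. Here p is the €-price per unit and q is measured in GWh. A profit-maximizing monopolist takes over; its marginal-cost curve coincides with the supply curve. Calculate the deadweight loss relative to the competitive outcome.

Competitive equilibrium: 220.25 − q = 139.5 + 0.07q → q* = 75.4673, p* = 144.7827.
Marginal revenue: MR = 220.25 − 2q. Set MR = MC: 220.25 − 2q = 139.5 + 0.07q → q_m = 39.0097.
Price p_m = 220.25 − 1·39.0097 = 181.2403; MC(q_m) = 139.5 + 0.07·39.0097 = 142.2307.
Competitive q* = 75.4673, so Δq = 36.4576; wedge = 181.2403 − 142.2307 = 39.0096.
DWL = ½ × 36.4576 × 39.0096 = €711.10.

€711.10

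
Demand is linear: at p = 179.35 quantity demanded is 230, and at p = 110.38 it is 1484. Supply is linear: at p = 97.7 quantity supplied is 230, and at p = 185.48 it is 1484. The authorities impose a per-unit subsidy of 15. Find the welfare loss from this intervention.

900

Demand slope = (110.38 − 179.35)/(1484 − 230) = −0.055, so p = 192 − 0.055q.
Supply slope = (185.48 − 97.7)/(1484 − 230) = 0.07, so p = 81.6 + 0.07q.
Competitive equilibrium: 192 − 0.055q = 81.6 + 0.07q → q* = 883.2, p* = 143.424.
The subsidy lowers effective supply by 15: p = 66.6 + 0.07q.
New quantity: 192 − 0.055q = 66.6 + 0.07q → q' = 1003.2.
Overproduction Δq = 1003.2 − 883.2 = 120; wedge = subsidy = 15.
The triangle = ½ × 120 × 15 = 900.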